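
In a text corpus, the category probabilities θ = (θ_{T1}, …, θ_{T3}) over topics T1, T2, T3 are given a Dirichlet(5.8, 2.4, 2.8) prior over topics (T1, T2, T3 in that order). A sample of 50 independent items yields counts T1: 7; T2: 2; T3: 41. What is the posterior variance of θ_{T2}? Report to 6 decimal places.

The Dirichlet prior is conjugate to the Multinomial likelihood: each posterior αⱼ = prior αⱼ + observed count nⱼ.
Posterior concentration: (12.8, 4.4, 43.8), total = 61.0.
Var[θ_j] = α_j(Σα−α_j)/((Σα)²(Σα+1)) = 4.4·56.6/(61.0²·62.0) = 0.001079.

0.001079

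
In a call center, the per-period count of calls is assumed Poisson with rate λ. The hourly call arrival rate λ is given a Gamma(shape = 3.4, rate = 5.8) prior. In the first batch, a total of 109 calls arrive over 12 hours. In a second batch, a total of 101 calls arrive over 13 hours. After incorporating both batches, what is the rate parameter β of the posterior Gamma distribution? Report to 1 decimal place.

30.8

With a Gamma(shape α, rate β) prior, the Poisson likelihood is conjugate: the posterior is Gamma(α + ΣXᵢ, β + n).
After batch 1: Gamma(α+S, β+n) = Gamma(3.4+109, 5.8+12) = Gamma(112.4, 17.8).
After batch 2: Gamma(α+S, β+n) = Gamma(112.4+101, 17.8+13) = Gamma(213.4, 30.8).
Posterior β = 30.8.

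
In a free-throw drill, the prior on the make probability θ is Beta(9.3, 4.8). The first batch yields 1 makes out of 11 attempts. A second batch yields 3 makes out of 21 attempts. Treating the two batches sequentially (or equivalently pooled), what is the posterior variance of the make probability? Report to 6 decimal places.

0.004358

The Beta prior is conjugate to a Binomial/Bernoulli likelihood; the update adds successes to α and failures to β.
After batch 1: Beta(9.3+1, 4.8+10) = Beta(10.3, 14.8).
After batch 2: Beta(10.3+3, 14.8+18) = Beta(13.3, 32.8).
Var = αβ/((α+β)²(α+β+1)) = 13.3·32.8/(46.1²·47.1) = 0.004358.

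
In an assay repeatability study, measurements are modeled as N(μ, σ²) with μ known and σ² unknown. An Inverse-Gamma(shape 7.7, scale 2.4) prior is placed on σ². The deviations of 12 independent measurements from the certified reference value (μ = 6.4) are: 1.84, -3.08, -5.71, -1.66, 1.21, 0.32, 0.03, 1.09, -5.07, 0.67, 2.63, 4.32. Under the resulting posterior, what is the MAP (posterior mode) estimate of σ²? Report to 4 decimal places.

3.6572

With known mean μ and an Inverse-Gamma(α, β) prior on σ², the Normal likelihood is conjugate: posterior is Inv-Gamma(α + n/2, β + Σ(xᵢ−μ)²/2).
Σ(xᵢ−μ)² = (1.84)² + (-3.08)² + (-5.71)² + (-1.66)² + (1.21)² + (0.32)² + (0.03)² + (1.09)² + (-5.07)² + (0.67)² + (2.63)² + (4.32)² = 102.7203.
Posterior: Inv-Gamma(7.7 + 12/2, 2.4 + 102.7203/2) = Inv-Gamma(13.70, 53.76015).
Mode = β/(α+1) = 53.76015/14.70 = 3.6572.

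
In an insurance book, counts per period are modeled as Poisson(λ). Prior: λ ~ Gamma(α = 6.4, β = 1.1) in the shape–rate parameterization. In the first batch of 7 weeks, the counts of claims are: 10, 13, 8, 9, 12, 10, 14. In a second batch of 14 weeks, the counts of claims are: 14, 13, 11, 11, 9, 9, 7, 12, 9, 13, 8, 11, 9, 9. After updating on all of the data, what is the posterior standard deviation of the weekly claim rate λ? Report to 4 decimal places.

With a Gamma(shape α, rate β) prior, the Poisson likelihood is conjugate: the posterior is Gamma(α + ΣXᵢ, β + n).
Batch 1: sum of counts S = 76 over n = 7 weeks.
After batch 1: Gamma(α+S, β+n) = Gamma(6.4+76, 1.1+7) = Gamma(82.4, 8.1).
Batch 2: sum of counts S = 145 over n = 14 weeks.
After batch 2: Gamma(α+S, β+n) = Gamma(82.4+145, 8.1+14) = Gamma(227.4, 22.1).
SD = √α/β = √227.4/22.1 = 0.6823.

0.6823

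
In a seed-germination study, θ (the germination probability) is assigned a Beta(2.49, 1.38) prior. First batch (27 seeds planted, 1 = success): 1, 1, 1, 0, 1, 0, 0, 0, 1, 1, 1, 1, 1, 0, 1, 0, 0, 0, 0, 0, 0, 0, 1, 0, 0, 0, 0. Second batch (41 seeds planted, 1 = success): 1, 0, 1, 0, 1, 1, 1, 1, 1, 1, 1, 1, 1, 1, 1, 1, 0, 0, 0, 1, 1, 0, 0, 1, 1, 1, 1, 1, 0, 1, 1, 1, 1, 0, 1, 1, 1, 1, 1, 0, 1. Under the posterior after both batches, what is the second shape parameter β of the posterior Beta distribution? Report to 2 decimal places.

27.38

The Beta prior is conjugate to a Binomial/Bernoulli likelihood; the update adds successes to α and failures to β.
After batch 1: Beta(2.49+11, 1.38+16) = Beta(13.49, 17.38).
After batch 2: Beta(13.49+31, 17.38+10) = Beta(44.49, 27.38).
Posterior β = 27.38.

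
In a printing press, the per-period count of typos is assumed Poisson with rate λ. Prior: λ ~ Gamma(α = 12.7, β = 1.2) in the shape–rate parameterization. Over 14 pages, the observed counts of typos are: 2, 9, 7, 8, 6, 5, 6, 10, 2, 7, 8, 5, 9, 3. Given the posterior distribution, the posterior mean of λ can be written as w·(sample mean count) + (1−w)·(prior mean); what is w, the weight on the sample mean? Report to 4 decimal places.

With a Gamma(shape α, rate β) prior, the Poisson likelihood is conjugate: the posterior is Gamma(α + ΣXᵢ, β + n).
Posterior mean = (α₀+S)/(β₀+n) = [n/(β₀+n)]·(S/n) + [β₀/(β₀+n)]·(α₀/β₀), so only n and β₀ enter the weight.
Weight on data w = n/(β₀+n) = 14/(1.2+14) = 14/15.2 = 0.9211.

0.9211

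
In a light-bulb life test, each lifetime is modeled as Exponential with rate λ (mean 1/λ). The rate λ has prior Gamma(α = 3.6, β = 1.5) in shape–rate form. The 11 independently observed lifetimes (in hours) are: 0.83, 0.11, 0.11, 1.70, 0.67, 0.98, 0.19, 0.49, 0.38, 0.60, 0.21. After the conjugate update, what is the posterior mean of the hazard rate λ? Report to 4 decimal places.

With a Gamma(shape α, rate β) prior on the exponential rate λ, the posterior after n observations with total T = Σxᵢ is Gamma(α+n, β+T).
Sum of observations T = 6.27 hours; n = 11.
Posterior: Gamma(3.6+11, 1.5+6.27) = Gamma(14.6, 7.77).
Posterior mean of λ = α/β = 14.6/7.77 = 1.8790.

1.8790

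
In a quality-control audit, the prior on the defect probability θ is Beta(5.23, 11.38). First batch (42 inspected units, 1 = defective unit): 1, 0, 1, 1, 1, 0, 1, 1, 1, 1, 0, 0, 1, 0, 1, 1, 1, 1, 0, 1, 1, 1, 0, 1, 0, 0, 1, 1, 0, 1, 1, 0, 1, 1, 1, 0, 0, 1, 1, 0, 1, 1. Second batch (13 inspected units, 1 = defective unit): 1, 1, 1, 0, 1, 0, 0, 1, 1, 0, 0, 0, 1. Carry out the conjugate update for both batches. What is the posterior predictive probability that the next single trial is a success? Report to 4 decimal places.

0.5618

The Beta prior is conjugate to a Binomial/Bernoulli likelihood; the update adds successes to α and failures to β.
After batch 1: Beta(5.23+28, 11.38+14) = Beta(33.23, 25.38).
After batch 2: Beta(33.23+7, 25.38+6) = Beta(40.23, 31.38).
For a single future Bernoulli trial, P(success | data) = α/(α+β) = 0.5618.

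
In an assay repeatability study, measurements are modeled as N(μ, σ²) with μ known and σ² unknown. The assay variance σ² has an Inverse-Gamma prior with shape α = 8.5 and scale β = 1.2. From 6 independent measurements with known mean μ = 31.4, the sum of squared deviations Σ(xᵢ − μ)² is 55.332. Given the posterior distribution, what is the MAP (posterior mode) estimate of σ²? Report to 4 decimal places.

2.3093

With known mean μ and an Inverse-Gamma(α, β) prior on σ², the Normal likelihood is conjugate: posterior is Inv-Gamma(α + n/2, β + Σ(xᵢ−μ)²/2).
Posterior: Inv-Gamma(8.5 + 6/2, 1.2 + 55.332/2) = Inv-Gamma(11.50, 28.8660).
Mode = β/(α+1) = 28.8660/12.50 = 2.3093.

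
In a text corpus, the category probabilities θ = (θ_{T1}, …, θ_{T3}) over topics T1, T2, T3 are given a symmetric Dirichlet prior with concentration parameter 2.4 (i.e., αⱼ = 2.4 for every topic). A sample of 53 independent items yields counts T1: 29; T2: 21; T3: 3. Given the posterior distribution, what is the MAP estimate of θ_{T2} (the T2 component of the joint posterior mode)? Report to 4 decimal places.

0.3916

The Dirichlet prior is conjugate to the Multinomial likelihood: each posterior αⱼ = prior αⱼ + observed count nⱼ.
Posterior concentration: (31.4, 23.4, 5.4), total = 60.2.
Joint mode component: (α_{T2}−1)/(Σα−K) = 22.4/57.2 = 0.3916.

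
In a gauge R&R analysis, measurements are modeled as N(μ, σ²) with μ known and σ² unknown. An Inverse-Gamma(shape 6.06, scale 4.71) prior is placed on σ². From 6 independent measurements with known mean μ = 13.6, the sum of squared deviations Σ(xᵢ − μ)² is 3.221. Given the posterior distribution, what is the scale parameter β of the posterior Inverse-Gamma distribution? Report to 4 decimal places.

With known mean μ and an Inverse-Gamma(α, β) prior on σ², the Normal likelihood is conjugate: posterior is Inv-Gamma(α + n/2, β + Σ(xᵢ−μ)²/2).
Posterior: Inv-Gamma(6.06 + 6/2, 4.71 + 3.221/2) = Inv-Gamma(9.06, 6.3205).
Posterior β = 6.3205.

6.3205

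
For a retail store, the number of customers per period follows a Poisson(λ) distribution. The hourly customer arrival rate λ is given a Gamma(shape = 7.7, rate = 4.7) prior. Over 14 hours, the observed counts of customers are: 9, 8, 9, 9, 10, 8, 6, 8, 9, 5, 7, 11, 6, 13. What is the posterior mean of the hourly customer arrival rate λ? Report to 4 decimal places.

6.7219

With a Gamma(shape α, rate β) prior, the Poisson likelihood is conjugate: the posterior is Gamma(α + ΣXᵢ, β + n).
Sum of counts S = 118 over n = 14 hours.
Posterior: Gamma(α+S, β+n) = Gamma(7.7+118, 4.7+14) = Gamma(125.7, 18.7).
Posterior mean = α/β = 125.7/18.7 = 6.7219.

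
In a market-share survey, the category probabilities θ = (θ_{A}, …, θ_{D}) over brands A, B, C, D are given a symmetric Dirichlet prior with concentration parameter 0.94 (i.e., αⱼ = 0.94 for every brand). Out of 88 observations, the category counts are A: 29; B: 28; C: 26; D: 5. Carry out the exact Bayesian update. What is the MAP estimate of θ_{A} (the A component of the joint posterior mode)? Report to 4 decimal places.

0.3298

The Dirichlet prior is conjugate to the Multinomial likelihood: each posterior αⱼ = prior αⱼ + observed count nⱼ.
Posterior concentration: (29.94, 28.94, 26.94, 5.94), total = 91.76.
Joint mode component: (α_{A}−1)/(Σα−K) = 28.94/87.76 = 0.3298.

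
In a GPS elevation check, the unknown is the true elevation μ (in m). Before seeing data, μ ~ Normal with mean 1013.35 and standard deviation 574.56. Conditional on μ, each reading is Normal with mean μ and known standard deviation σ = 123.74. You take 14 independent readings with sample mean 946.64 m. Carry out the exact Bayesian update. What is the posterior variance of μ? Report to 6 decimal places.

1090.073416

For Normal data with known variance σ², a Normal(μ₀, σ₀²) prior on μ is conjugate. Posterior precision = 1/σ₀² + n/σ²; posterior mean is the precision-weighted average of μ₀ and x̄.
σ₀² = 574.56² = 330119.1936, σ² = 123.74² = 15311.5876; σ² + n·σ₀² = 15311.5876 + 14·330119.1936 = 4636980.298.
Posterior precision = 1/σ₀² + n/σ² = 1/330119.1936 + 14/15311.5876 = (σ² + n·σ₀²)/(σ₀²σ²) = 4636980.298/(330119.1936·15311.5876); posterior variance σₙ² = σ₀²σ²/(σ² + n·σ₀²) = 330119.1936·15311.5876/4636980.298 = 1090.073416.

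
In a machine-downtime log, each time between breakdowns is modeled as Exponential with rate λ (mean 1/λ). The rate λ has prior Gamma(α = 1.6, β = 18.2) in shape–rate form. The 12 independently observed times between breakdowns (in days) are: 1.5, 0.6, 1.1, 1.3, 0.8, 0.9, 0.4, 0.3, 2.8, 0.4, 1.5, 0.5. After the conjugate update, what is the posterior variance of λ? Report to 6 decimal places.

With a Gamma(shape α, rate β) prior on the exponential rate λ, the posterior after n observations with total T = Σxᵢ is Gamma(α+n, β+T).
Sum of observations T = 12.1 days; n = 12.
Posterior: Gamma(1.6+12, 18.2+12.1) = Gamma(13.6, 30.3).
Var = α/β² = 0.014813.

0.014813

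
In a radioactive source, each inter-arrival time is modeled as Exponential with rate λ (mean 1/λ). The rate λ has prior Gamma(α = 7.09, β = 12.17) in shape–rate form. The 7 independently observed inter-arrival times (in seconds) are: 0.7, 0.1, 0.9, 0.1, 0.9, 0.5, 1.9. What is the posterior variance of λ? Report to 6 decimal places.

0.047242

With a Gamma(shape α, rate β) prior on the exponential rate λ, the posterior after n observations with total T = Σxᵢ is Gamma(α+n, β+T).
Sum of observations T = 5.1 seconds; n = 7.
Posterior: Gamma(7.09+7, 12.17+5.1) = Gamma(14.09, 17.27).
Var = α/β² = 0.047242.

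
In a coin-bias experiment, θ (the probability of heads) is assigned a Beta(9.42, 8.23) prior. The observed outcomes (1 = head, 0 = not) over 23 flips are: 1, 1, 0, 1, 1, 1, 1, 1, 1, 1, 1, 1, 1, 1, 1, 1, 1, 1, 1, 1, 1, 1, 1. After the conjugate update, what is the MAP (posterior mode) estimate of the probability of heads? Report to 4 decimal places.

0.7871

The Beta prior is conjugate to a Binomial/Bernoulli likelihood; the update adds successes to α and failures to β.
Posterior: Beta(α+k, β+n−k) = Beta(9.42+22, 8.23+1) = Beta(31.42, 9.23).
Mode of Beta(a,b) for a,b>1 is (a−1)/(a+b−2) = 30.42/38.65 = 0.7871.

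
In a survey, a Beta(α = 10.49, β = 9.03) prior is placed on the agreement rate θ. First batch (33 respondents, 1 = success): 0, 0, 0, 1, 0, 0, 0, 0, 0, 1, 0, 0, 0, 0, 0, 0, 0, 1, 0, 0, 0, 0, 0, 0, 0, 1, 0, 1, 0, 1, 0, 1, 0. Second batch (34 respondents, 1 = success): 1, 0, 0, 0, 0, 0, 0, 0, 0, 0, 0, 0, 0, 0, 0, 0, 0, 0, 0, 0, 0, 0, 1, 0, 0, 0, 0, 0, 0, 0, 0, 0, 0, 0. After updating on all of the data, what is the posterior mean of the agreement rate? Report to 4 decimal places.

The Beta prior is conjugate to a Binomial/Bernoulli likelihood; the update adds successes to α and failures to β.
After batch 1: Beta(10.49+7, 9.03+26) = Beta(17.49, 35.03).
After batch 2: Beta(17.49+2, 35.03+32) = Beta(19.49, 67.03).
Posterior mean = α/(α+β) = 19.49/86.52 = 0.2253.

0.2253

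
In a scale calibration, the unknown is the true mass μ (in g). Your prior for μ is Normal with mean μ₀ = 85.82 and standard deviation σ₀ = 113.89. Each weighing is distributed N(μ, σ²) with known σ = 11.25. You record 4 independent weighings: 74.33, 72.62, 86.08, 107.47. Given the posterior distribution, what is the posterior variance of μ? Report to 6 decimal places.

31.563630

For Normal data with known variance σ², a Normal(μ₀, σ₀²) prior on μ is conjugate. Posterior precision = 1/σ₀² + n/σ²; posterior mean is the precision-weighted average of μ₀ and x̄.
σ₀² = 113.89² = 12970.9321, σ² = 11.25² = 126.5625; σ² + n·σ₀² = 126.5625 + 4·12970.9321 = 52010.2909.
Posterior precision = 1/σ₀² + n/σ² = 1/12970.9321 + 4/126.5625 = (σ² + n·σ₀²)/(σ₀²σ²) = 52010.2909/(12970.9321·126.5625); posterior variance σₙ² = σ₀²σ²/(σ² + n·σ₀²) = 12970.9321·126.5625/52010.2909 = 31.563630.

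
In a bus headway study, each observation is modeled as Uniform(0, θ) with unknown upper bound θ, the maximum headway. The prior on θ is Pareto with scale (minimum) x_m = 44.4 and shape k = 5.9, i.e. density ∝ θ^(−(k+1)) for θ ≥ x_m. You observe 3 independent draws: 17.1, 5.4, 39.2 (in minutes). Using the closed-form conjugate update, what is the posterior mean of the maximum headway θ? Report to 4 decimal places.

50.0203

A Pareto(scale x_m, shape k) prior on the upper bound θ of Uniform(0, θ) is conjugate: posterior is Pareto(max(x_m, max xᵢ), k + n).
Sample maximum = 39.2; prior scale x_m = 44.4 → posterior scale = max = 44.4.
Posterior shape = 5.9 + 3 = 8.9.
E[θ|data] = k·x_m/(k−1) = 8.9·44.4/7.9 = 50.0203.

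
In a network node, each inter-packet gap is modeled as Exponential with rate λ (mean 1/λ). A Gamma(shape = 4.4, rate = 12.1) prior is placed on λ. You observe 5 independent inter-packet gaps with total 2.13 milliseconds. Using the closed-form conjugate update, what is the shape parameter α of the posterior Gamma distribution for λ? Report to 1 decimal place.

9.4

With a Gamma(shape α, rate β) prior on the exponential rate λ, the posterior after n observations with total T = Σxᵢ is Gamma(α+n, β+T).
Posterior: Gamma(4.4+5, 12.1+2.13) = Gamma(9.4, 14.23).
Posterior α = 9.4.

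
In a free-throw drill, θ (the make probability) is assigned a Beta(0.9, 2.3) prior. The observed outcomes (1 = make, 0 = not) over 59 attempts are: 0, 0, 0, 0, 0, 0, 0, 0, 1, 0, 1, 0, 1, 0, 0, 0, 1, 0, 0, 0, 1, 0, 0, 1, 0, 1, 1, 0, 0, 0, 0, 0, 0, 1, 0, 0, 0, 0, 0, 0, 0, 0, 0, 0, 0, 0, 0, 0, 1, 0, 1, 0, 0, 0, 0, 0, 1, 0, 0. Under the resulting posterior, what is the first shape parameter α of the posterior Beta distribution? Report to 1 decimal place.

12.9

The Beta prior is conjugate to a Binomial/Bernoulli likelihood; the update adds successes to α and failures to β.
Posterior: Beta(α+k, β+n−k) = Beta(0.9+12, 2.3+47) = Beta(12.9, 49.3).
Posterior α = 12.9.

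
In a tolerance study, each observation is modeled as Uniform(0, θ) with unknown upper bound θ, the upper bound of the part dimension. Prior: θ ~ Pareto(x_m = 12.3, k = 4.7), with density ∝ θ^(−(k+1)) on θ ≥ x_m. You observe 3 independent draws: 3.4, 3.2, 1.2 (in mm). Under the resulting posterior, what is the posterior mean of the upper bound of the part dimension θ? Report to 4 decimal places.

A Pareto(scale x_m, shape k) prior on the upper bound θ of Uniform(0, θ) is conjugate: posterior is Pareto(max(x_m, max xᵢ), k + n).
Sample maximum = 3.4; prior scale x_m = 12.3 → posterior scale = max = 12.3.
Posterior shape = 4.7 + 3 = 7.7.
E[θ|data] = k·x_m/(k−1) = 7.7·12.3/6.7 = 14.1358.

14.1358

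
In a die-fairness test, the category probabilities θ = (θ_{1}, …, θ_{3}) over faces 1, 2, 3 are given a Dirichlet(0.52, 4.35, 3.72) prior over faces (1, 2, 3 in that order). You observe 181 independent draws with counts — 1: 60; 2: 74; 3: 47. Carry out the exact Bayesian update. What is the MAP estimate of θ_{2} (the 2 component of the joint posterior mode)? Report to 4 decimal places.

The Dirichlet prior is conjugate to the Multinomial likelihood: each posterior αⱼ = prior αⱼ + observed count nⱼ.
Posterior concentration: (60.52, 78.35, 50.72), total = 189.59.
Joint mode component: (α_{2}−1)/(Σα−K) = 77.35/186.59 = 0.4145.

0.4145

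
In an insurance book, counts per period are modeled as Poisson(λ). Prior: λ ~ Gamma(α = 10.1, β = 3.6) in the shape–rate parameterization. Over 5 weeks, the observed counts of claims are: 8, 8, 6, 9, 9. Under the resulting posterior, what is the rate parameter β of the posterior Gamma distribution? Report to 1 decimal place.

8.6

With a Gamma(shape α, rate β) prior, the Poisson likelihood is conjugate: the posterior is Gamma(α + ΣXᵢ, β + n).
Sum of counts S = 40 over n = 5 weeks.
Posterior: Gamma(α+S, β+n) = Gamma(10.1+40, 3.6+5) = Gamma(50.1, 8.6).
Posterior β = 8.6.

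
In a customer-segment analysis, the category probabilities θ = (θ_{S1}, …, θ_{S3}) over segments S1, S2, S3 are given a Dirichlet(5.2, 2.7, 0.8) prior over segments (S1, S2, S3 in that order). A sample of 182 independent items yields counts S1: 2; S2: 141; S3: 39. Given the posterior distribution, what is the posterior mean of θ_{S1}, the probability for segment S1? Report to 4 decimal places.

0.0378

The Dirichlet prior is conjugate to the Multinomial likelihood: each posterior αⱼ = prior αⱼ + observed count nⱼ.
Posterior concentration: (7.2, 143.7, 39.8), total = 190.7.
E[θ_{S1}|data] = α_{S1}/Σα = 7.2/190.7 = 0.0378.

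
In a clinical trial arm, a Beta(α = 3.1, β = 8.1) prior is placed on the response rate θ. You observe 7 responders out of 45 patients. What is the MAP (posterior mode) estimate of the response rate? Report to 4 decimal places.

0.1679

The Beta prior is conjugate to a Binomial/Bernoulli likelihood; the update adds successes to α and failures to β.
Posterior: Beta(α+k, β+n−k) = Beta(3.1+7, 8.1+38) = Beta(10.1, 46.1).
Mode of Beta(a,b) for a,b>1 is (a−1)/(a+b−2) = 9.1/54.2 = 0.1679.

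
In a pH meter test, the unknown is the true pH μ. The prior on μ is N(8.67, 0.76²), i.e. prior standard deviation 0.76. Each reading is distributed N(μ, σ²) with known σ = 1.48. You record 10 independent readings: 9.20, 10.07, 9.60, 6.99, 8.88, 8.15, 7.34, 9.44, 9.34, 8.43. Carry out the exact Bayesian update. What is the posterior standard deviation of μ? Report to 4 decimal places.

0.3985

For Normal data with known variance σ², a Normal(μ₀, σ₀²) prior on μ is conjugate. Posterior precision = 1/σ₀² + n/σ²; posterior mean is the precision-weighted average of μ₀ and x̄.
σ₀² = 0.76² = 0.5776, σ² = 1.48² = 2.1904; σ² + n·σ₀² = 2.1904 + 10·0.5776 = 7.9664.
Posterior precision = 1/σ₀² + n/σ² = 1/0.5776 + 10/2.1904 = (σ² + n·σ₀²)/(σ₀²σ²) = 7.9664/(0.5776·2.1904); posterior variance σₙ² = σ₀²σ²/(σ² + n·σ₀²) = 0.5776·2.1904/7.9664 = 0.158814.
Posterior SD = √σₙ² = √(0.5776·2.1904/7.9664) = 0.3985.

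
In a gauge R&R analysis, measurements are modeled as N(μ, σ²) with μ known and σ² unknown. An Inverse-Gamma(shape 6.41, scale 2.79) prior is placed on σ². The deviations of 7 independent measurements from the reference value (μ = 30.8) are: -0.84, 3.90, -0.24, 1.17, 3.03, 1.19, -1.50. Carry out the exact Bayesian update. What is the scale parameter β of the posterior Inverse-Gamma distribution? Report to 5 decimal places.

17.88455

With known mean μ and an Inverse-Gamma(α, β) prior on σ², the Normal likelihood is conjugate: posterior is Inv-Gamma(α + n/2, β + Σ(xᵢ−μ)²/2).
Σ(xᵢ−μ)² = (-0.84)² + (3.90)² + (-0.24)² + (1.17)² + (3.03)² + (1.19)² + (-1.50)² = 30.1891.
Posterior: Inv-Gamma(6.41 + 7/2, 2.79 + 30.1891/2) = Inv-Gamma(9.91, 17.88455).
Posterior β = 17.88455.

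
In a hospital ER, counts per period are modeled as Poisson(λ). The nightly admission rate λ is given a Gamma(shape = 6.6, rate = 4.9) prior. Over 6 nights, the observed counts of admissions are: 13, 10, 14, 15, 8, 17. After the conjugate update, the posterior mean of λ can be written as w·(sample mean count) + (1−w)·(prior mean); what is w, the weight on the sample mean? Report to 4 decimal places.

0.5505

With a Gamma(shape α, rate β) prior, the Poisson likelihood is conjugate: the posterior is Gamma(α + ΣXᵢ, β + n).
Posterior mean = (α₀+S)/(β₀+n) = [n/(β₀+n)]·(S/n) + [β₀/(β₀+n)]·(α₀/β₀), so only n and β₀ enter the weight.
Weight on data w = n/(β₀+n) = 6/(4.9+6) = 6/10.9 = 0.5505.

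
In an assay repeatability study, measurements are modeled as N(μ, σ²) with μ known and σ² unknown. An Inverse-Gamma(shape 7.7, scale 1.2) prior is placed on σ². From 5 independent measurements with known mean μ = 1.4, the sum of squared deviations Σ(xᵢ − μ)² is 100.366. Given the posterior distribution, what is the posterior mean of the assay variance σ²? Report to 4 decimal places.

5.5851

With known mean μ and an Inverse-Gamma(α, β) prior on σ², the Normal likelihood is conjugate: posterior is Inv-Gamma(α + n/2, β + Σ(xᵢ−μ)²/2).
Posterior: Inv-Gamma(7.7 + 5/2, 1.2 + 100.366/2) = Inv-Gamma(10.20, 51.3830).
E[σ²|data] = β/(α−1) = 51.3830/9.20 = 5.5851.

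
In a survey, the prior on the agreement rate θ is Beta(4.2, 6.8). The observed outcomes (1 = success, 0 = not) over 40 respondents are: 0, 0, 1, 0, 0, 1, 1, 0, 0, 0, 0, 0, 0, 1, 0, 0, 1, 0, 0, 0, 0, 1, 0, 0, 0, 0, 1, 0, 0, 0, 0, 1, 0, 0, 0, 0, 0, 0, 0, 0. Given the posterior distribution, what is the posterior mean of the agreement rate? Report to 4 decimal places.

The Beta prior is conjugate to a Binomial/Bernoulli likelihood; the update adds successes to α and failures to β.
Posterior: Beta(α+k, β+n−k) = Beta(4.2+8, 6.8+32) = Beta(12.2, 38.8).
Posterior mean = α/(α+β) = 12.2/51.0 = 0.2392.

0.2392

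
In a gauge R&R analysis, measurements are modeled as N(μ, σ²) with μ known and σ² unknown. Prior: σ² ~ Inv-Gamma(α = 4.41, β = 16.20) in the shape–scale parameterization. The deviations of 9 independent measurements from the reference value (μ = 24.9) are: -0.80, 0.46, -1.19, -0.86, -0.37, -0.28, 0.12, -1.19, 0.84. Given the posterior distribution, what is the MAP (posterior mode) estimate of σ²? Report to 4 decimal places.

1.9051

With known mean μ and an Inverse-Gamma(α, β) prior on σ², the Normal likelihood is conjugate: posterior is Inv-Gamma(α + n/2, β + Σ(xᵢ−μ)²/2).
Σ(xᵢ−μ)² = (-0.80)² + (0.46)² + (-1.19)² + (-0.86)² + (-0.37)² + (-0.28)² + (0.12)² + (-1.19)² + (0.84)² = 5.3587.
Posterior: Inv-Gamma(4.41 + 9/2, 16.20 + 5.3587/2) = Inv-Gamma(8.91, 18.87935).
Mode = β/(α+1) = 18.87935/9.91 = 1.9051.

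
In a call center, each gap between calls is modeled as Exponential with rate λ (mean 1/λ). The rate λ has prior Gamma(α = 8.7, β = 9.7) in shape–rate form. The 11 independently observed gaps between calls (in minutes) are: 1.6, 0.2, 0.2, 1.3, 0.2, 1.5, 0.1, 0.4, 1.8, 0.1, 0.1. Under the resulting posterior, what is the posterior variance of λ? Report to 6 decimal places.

0.066590

With a Gamma(shape α, rate β) prior on the exponential rate λ, the posterior after n observations with total T = Σxᵢ is Gamma(α+n, β+T).
Sum of observations T = 7.5 minutes; n = 11.
Posterior: Gamma(8.7+11, 9.7+7.5) = Gamma(19.7, 17.2).
Var = α/β² = 0.066590.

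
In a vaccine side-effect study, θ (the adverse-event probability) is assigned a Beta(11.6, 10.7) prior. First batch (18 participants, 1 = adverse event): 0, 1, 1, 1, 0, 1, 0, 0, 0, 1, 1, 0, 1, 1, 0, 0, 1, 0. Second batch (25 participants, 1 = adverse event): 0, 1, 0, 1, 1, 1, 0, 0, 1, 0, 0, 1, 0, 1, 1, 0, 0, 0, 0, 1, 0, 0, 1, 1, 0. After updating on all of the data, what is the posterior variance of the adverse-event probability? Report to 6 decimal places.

The Beta prior is conjugate to a Binomial/Bernoulli likelihood; the update adds successes to α and failures to β.
After batch 1: Beta(11.6+9, 10.7+9) = Beta(20.6, 19.7).
After batch 2: Beta(20.6+11, 19.7+14) = Beta(31.6, 33.7).
Var = αβ/((α+β)²(α+β+1)) = 31.6·33.7/(65.3²·66.3) = 0.003767.

0.003767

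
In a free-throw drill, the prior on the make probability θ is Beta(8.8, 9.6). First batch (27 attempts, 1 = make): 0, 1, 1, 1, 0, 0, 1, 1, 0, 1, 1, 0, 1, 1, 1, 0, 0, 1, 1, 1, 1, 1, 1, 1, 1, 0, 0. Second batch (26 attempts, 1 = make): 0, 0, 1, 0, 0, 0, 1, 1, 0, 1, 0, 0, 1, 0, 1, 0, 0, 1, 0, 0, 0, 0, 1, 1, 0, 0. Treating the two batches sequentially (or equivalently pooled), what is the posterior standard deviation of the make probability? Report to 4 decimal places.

0.0588

The Beta prior is conjugate to a Binomial/Bernoulli likelihood; the update adds successes to α and failures to β.
After batch 1: Beta(8.8+18, 9.6+9) = Beta(26.8, 18.6).
After batch 2: Beta(26.8+9, 18.6+17) = Beta(35.8, 35.6).
Var = αβ/((α+β)²(α+β+1)) = 35.8·35.6/(71.4²·72.4) = 0.00345301; SD = √0.00345301 = 0.0588.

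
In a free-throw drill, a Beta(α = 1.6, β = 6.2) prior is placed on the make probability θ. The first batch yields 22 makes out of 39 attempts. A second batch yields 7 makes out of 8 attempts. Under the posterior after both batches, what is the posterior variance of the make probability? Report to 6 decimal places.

0.004419

The Beta prior is conjugate to a Binomial/Bernoulli likelihood; the update adds successes to α and failures to β.
After batch 1: Beta(1.6+22, 6.2+17) = Beta(23.6, 23.2).
After batch 2: Beta(23.6+7, 23.2+1) = Beta(30.6, 24.2).
Var = αβ/((α+β)²(α+β+1)) = 30.6·24.2/(54.8²·55.8) = 0.004419.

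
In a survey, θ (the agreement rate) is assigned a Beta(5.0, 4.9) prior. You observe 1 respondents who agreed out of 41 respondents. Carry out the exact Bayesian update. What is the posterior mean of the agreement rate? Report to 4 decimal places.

The Beta prior is conjugate to a Binomial/Bernoulli likelihood; the update adds successes to α and failures to β.
Posterior: Beta(α+k, β+n−k) = Beta(5.0+1, 4.9+40) = Beta(6.0, 44.9).
Posterior mean = α/(α+β) = 6.0/50.9 = 0.1179.

0.1179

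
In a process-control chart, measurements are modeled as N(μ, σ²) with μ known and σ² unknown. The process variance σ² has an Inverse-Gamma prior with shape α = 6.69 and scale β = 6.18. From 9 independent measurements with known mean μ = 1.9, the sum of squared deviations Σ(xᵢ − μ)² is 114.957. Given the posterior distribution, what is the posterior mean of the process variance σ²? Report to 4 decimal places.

6.2472

With known mean μ and an Inverse-Gamma(α, β) prior on σ², the Normal likelihood is conjugate: posterior is Inv-Gamma(α + n/2, β + Σ(xᵢ−μ)²/2).
Posterior: Inv-Gamma(6.69 + 9/2, 6.18 + 114.957/2) = Inv-Gamma(11.19, 63.6585).
E[σ²|data] = β/(α−1) = 63.6585/10.19 = 6.2472.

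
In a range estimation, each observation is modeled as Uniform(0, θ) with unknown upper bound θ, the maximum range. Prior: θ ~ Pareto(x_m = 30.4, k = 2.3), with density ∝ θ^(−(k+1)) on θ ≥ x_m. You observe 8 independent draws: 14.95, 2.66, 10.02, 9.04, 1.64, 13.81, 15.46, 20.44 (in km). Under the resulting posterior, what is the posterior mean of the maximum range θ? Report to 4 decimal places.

A Pareto(scale x_m, shape k) prior on the upper bound θ of Uniform(0, θ) is conjugate: posterior is Pareto(max(x_m, max xᵢ), k + n).
Sample maximum = 20.44; prior scale x_m = 30.4 → posterior scale = max = 30.40.
Posterior shape = 2.3 + 8 = 10.3.
E[θ|data] = k·x_m/(k−1) = 10.3·30.40/9.3 = 33.6688.

33.6688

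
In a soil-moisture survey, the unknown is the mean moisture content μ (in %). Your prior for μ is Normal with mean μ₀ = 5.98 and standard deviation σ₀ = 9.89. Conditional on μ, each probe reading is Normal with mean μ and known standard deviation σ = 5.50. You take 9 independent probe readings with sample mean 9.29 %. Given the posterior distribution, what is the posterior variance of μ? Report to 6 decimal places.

For Normal data with known variance σ², a Normal(μ₀, σ₀²) prior on μ is conjugate. Posterior precision = 1/σ₀² + n/σ²; posterior mean is the precision-weighted average of μ₀ and x̄.
σ₀² = 9.89² = 97.8121, σ² = 5.50² = 30.25; σ² + n·σ₀² = 30.25 + 9·97.8121 = 910.5589.
Posterior precision = 1/σ₀² + n/σ² = 1/97.8121 + 9/30.25 = (σ² + n·σ₀²)/(σ₀²σ²) = 910.5589/(97.8121·30.25); posterior variance σₙ² = σ₀²σ²/(σ² + n·σ₀²) = 97.8121·30.25/910.5589 = 3.249450.

3.249450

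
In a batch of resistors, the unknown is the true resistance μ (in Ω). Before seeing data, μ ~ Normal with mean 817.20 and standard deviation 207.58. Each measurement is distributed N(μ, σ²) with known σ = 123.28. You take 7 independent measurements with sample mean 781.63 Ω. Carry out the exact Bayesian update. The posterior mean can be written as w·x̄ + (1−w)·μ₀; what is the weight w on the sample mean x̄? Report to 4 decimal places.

0.9520

For Normal data with known variance σ², a Normal(μ₀, σ₀²) prior on μ is conjugate. Posterior precision = 1/σ₀² + n/σ²; posterior mean is the precision-weighted average of μ₀ and x̄.
σ₀² = 207.58² = 43089.4564, σ² = 123.28² = 15197.9584. Prior precision 1/σ₀² = 1/43089.4564; data precision n/σ² = 7/15197.9584.
w = (n/σ²)/(1/σ₀² + n/σ²) = n·σ₀²/(σ² + n·σ₀²) = 7·43089.4564/(15197.9584 + 7·43089.4564) = 301626.1948/316824.1532 = 0.9520.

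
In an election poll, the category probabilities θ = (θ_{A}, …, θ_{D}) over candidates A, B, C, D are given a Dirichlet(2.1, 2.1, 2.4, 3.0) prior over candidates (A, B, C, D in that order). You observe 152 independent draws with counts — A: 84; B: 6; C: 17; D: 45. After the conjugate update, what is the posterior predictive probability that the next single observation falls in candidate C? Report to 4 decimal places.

0.1200

The Dirichlet prior is conjugate to the Multinomial likelihood: each posterior αⱼ = prior αⱼ + observed count nⱼ.
Posterior concentration: (86.1, 8.1, 19.4, 48.0), total = 161.6.
P(next = C | data) = α_{C}/Σα = 0.1200.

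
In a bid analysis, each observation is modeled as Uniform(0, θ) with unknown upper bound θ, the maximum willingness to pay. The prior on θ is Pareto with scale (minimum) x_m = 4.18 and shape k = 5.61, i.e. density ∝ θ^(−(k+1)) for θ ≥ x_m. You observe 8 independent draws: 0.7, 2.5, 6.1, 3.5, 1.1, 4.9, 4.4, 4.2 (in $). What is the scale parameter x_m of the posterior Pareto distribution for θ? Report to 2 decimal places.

6.10

A Pareto(scale x_m, shape k) prior on the upper bound θ of Uniform(0, θ) is conjugate: posterior is Pareto(max(x_m, max xᵢ), k + n).
Sample maximum = 6.1; prior scale x_m = 4.18 → posterior scale = max = 6.10.
Posterior shape = 5.61 + 8 = 13.61.
Posterior scale x_m = 6.10.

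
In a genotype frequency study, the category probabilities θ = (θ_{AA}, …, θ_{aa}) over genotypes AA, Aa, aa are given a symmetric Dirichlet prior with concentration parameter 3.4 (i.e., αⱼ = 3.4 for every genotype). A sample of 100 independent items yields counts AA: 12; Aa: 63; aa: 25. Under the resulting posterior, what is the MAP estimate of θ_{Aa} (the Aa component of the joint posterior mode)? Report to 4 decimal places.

0.6101

The Dirichlet prior is conjugate to the Multinomial likelihood: each posterior αⱼ = prior αⱼ + observed count nⱼ.
Posterior concentration: (15.4, 66.4, 28.4), total = 110.2.
Joint mode component: (α_{Aa}−1)/(Σα−K) = 65.4/107.2 = 0.6101.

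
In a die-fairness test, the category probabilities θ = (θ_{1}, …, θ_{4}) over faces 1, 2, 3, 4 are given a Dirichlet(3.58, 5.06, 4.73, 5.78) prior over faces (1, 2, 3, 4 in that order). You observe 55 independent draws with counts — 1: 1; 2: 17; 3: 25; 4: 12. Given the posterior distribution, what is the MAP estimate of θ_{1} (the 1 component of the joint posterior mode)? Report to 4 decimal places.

0.0510

The Dirichlet prior is conjugate to the Multinomial likelihood: each posterior αⱼ = prior αⱼ + observed count nⱼ.
Posterior concentration: (4.58, 22.06, 29.73, 17.78), total = 74.15.
Joint mode component: (α_{1}−1)/(Σα−K) = 3.58/70.15 = 0.0510.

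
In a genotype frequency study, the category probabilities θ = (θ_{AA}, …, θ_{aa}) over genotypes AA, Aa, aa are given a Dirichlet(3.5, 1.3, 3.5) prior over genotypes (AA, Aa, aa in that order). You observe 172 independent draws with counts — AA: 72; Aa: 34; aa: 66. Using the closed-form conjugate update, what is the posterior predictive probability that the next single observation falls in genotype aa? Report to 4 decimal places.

The Dirichlet prior is conjugate to the Multinomial likelihood: each posterior αⱼ = prior αⱼ + observed count nⱼ.
Posterior concentration: (75.5, 35.3, 69.5), total = 180.3.
P(next = aa | data) = α_{aa}/Σα = 0.3855.

0.3855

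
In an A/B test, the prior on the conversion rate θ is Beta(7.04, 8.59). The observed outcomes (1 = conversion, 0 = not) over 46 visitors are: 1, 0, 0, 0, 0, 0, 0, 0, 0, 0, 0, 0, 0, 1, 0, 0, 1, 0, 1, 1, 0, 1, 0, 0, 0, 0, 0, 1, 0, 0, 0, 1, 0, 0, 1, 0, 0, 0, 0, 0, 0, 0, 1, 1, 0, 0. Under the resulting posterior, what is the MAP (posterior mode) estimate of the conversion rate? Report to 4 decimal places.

The Beta prior is conjugate to a Binomial/Bernoulli likelihood; the update adds successes to α and failures to β.
Posterior: Beta(α+k, β+n−k) = Beta(7.04+11, 8.59+35) = Beta(18.04, 43.59).
Mode of Beta(a,b) for a,b>1 is (a−1)/(a+b−2) = 17.04/59.63 = 0.2858.

0.2858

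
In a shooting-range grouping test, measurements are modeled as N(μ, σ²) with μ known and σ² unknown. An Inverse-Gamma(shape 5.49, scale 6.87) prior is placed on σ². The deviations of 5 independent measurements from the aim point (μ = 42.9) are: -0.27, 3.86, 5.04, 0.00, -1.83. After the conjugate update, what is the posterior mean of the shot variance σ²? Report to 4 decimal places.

4.1104

With known mean μ and an Inverse-Gamma(α, β) prior on σ², the Normal likelihood is conjugate: posterior is Inv-Gamma(α + n/2, β + Σ(xᵢ−μ)²/2).
Σ(xᵢ−μ)² = (-0.27)² + (3.86)² + (5.04)² + (0.00)² + (-1.83)² = 43.7230.
Posterior: Inv-Gamma(5.49 + 5/2, 6.87 + 43.7230/2) = Inv-Gamma(7.99, 28.73150).
E[σ²|data] = β/(α−1) = 28.73150/6.99 = 4.1104.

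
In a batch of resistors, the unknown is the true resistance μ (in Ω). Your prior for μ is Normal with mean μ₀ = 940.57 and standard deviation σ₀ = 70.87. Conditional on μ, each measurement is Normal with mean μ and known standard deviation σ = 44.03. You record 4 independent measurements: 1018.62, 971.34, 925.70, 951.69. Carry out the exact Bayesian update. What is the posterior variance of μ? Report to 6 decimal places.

442.007915

For Normal data with known variance σ², a Normal(μ₀, σ₀²) prior on μ is conjugate. Posterior precision = 1/σ₀² + n/σ²; posterior mean is the precision-weighted average of μ₀ and x̄.
σ₀² = 70.87² = 5022.5569, σ² = 44.03² = 1938.6409; σ² + n·σ₀² = 1938.6409 + 4·5022.5569 = 22028.8685.
Posterior precision = 1/σ₀² + n/σ² = 1/5022.5569 + 4/1938.6409 = (σ² + n·σ₀²)/(σ₀²σ²) = 22028.8685/(5022.5569·1938.6409); posterior variance σₙ² = σ₀²σ²/(σ² + n·σ₀²) = 5022.5569·1938.6409/22028.8685 = 442.007915.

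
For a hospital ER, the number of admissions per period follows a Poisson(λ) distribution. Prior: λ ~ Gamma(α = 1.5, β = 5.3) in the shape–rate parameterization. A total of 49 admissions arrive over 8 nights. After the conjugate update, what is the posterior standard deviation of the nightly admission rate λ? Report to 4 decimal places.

0.5343

With a Gamma(shape α, rate β) prior, the Poisson likelihood is conjugate: the posterior is Gamma(α + ΣXᵢ, β + n).
Posterior: Gamma(α+S, β+n) = Gamma(1.5+49, 5.3+8) = Gamma(50.5, 13.3).
SD = √α/β = √50.5/13.3 = 0.5343.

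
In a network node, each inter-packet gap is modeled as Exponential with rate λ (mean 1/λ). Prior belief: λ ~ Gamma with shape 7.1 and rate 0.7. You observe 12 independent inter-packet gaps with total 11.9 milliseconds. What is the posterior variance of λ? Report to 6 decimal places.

With a Gamma(shape α, rate β) prior on the exponential rate λ, the posterior after n observations with total T = Σxᵢ is Gamma(α+n, β+T).
Posterior: Gamma(7.1+12, 0.7+11.9) = Gamma(19.1, 12.6).
Var = α/β² = 0.120307.

0.120307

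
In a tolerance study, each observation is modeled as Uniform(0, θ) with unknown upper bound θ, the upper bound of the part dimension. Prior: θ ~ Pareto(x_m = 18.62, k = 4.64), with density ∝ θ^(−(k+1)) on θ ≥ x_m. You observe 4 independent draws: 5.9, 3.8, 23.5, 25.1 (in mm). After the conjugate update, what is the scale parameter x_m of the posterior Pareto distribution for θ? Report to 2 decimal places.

25.10

A Pareto(scale x_m, shape k) prior on the upper bound θ of Uniform(0, θ) is conjugate: posterior is Pareto(max(x_m, max xᵢ), k + n).
Sample maximum = 25.1; prior scale x_m = 18.62 → posterior scale = max = 25.10.
Posterior shape = 4.64 + 4 = 8.64.
Posterior scale x_m = 25.10.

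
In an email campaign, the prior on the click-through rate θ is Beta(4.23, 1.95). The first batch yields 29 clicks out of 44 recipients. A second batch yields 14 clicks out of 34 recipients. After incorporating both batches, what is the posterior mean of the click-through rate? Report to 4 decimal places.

The Beta prior is conjugate to a Binomial/Bernoulli likelihood; the update adds successes to α and failures to β.
After batch 1: Beta(4.23+29, 1.95+15) = Beta(33.23, 16.95).
After batch 2: Beta(33.23+14, 16.95+20) = Beta(47.23, 36.95).
Posterior mean = α/(α+β) = 47.23/84.18 = 0.5611.

0.5611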